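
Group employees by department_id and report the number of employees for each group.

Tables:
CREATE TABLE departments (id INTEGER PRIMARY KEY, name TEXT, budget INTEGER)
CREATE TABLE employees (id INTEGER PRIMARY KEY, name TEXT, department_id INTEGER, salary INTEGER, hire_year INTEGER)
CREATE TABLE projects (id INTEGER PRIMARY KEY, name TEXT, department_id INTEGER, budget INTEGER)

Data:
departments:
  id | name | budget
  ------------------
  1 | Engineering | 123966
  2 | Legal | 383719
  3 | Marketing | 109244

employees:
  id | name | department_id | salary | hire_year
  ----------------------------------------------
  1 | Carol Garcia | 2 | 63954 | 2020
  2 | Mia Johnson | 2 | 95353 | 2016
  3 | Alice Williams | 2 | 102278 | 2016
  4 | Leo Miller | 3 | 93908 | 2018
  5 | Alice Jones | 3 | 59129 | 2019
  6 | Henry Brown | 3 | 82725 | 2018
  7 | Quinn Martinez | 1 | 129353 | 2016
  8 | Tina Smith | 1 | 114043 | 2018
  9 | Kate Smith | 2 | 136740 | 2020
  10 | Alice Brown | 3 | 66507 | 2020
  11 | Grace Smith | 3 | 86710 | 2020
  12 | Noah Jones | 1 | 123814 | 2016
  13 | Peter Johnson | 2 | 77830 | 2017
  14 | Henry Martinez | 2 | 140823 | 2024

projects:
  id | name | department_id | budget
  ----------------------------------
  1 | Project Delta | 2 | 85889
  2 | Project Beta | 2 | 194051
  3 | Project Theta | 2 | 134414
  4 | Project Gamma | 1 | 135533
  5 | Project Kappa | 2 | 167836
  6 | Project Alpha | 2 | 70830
SELECT department_id, COUNT(*) AS n FROM employees GROUP BY department_id

Execution result:
department_id | n
1 | 3
2 | 6
3 | 5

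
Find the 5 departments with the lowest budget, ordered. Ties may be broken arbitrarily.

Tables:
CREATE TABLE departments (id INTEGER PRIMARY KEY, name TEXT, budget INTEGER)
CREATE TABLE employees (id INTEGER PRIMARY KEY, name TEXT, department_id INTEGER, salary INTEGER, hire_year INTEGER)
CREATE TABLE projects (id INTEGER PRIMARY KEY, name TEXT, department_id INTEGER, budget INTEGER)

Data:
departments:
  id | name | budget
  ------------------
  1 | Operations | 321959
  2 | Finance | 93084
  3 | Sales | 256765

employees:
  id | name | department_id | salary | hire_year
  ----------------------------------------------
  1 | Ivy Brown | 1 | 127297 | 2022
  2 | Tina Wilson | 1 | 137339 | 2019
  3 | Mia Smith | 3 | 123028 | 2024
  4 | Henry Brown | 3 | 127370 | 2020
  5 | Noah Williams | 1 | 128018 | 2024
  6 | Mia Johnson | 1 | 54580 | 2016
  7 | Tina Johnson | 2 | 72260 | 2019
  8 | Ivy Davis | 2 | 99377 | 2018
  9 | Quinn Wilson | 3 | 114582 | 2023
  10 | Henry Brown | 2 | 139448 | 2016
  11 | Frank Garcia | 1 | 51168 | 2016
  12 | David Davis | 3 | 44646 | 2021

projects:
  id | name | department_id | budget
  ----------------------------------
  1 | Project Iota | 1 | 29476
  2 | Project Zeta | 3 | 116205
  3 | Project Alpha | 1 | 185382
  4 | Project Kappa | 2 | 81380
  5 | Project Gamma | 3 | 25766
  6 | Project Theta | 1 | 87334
SELECT name, budget FROM departments ORDER BY budget ASC LIMIT 5

Execution result:
name | budget
Finance | 93084
Sales | 256765
Operations | 321959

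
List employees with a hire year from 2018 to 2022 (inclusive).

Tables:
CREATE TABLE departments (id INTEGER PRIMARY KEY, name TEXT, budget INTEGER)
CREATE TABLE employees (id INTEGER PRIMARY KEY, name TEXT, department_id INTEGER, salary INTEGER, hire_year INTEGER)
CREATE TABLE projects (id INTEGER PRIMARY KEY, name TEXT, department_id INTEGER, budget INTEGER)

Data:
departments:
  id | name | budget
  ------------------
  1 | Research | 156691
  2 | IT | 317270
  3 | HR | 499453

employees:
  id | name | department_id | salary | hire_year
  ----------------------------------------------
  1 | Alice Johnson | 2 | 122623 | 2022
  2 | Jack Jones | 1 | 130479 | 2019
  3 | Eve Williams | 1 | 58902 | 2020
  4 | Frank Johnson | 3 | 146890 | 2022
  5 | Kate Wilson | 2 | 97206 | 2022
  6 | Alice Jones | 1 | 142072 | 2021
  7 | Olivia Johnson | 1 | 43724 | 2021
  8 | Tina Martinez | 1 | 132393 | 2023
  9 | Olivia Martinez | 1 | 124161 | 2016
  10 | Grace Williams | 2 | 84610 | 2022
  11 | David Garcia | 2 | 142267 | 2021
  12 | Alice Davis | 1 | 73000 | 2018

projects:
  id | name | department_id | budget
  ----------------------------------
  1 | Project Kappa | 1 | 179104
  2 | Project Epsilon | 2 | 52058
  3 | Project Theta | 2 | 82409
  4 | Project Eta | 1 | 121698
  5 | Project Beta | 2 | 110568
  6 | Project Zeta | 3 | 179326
SELECT name, hire_year FROM employees WHERE hire_year BETWEEN 2018 AND 2022

Execution result:
name | hire_year
Alice Johnson | 2022
Jack Jones | 2019
Eve Williams | 2020
Frank Johnson | 2022
Kate Wilson | 2022
Alice Jones | 2021
Olivia Johnson | 2021
Grace Williams | 2022
David Garcia | 2021
Alice Davis | 2018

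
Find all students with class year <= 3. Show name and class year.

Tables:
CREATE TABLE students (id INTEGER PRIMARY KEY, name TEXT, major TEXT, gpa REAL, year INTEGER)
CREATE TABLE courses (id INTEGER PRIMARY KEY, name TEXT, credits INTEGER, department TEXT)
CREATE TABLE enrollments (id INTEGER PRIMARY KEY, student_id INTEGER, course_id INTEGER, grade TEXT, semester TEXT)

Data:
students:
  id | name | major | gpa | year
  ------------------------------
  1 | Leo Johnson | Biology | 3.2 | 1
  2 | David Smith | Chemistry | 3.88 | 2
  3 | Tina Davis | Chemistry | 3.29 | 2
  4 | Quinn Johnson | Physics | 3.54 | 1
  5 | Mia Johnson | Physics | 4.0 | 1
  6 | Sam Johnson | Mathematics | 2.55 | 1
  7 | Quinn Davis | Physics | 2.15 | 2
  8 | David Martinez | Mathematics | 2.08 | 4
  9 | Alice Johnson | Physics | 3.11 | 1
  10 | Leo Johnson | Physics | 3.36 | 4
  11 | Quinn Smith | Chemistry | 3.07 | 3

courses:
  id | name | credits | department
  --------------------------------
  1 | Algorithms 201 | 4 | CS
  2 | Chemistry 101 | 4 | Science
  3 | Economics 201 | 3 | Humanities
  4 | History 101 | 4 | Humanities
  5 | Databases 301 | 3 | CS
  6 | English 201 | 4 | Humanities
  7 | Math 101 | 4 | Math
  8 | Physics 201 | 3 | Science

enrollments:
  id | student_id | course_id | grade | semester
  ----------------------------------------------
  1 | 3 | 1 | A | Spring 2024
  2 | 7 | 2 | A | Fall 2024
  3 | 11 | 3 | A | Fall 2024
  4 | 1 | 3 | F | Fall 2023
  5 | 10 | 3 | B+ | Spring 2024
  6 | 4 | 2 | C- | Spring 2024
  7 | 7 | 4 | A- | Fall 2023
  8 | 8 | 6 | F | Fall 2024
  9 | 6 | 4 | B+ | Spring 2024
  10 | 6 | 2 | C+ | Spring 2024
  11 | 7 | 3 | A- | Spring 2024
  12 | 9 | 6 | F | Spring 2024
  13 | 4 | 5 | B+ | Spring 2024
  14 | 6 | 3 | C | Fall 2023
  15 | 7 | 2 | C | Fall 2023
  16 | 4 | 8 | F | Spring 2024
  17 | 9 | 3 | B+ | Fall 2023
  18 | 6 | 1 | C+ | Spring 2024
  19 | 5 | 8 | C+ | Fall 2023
SELECT name, year FROM students WHERE year <= 3

Execution result:
name | year
Leo Johnson | 1
David Smith | 2
Tina Davis | 2
Quinn Johnson | 1
Mia Johnson | 1
Sam Johnson | 1
Quinn Davis | 2
Alice Johnson | 1
Quinn Smith | 3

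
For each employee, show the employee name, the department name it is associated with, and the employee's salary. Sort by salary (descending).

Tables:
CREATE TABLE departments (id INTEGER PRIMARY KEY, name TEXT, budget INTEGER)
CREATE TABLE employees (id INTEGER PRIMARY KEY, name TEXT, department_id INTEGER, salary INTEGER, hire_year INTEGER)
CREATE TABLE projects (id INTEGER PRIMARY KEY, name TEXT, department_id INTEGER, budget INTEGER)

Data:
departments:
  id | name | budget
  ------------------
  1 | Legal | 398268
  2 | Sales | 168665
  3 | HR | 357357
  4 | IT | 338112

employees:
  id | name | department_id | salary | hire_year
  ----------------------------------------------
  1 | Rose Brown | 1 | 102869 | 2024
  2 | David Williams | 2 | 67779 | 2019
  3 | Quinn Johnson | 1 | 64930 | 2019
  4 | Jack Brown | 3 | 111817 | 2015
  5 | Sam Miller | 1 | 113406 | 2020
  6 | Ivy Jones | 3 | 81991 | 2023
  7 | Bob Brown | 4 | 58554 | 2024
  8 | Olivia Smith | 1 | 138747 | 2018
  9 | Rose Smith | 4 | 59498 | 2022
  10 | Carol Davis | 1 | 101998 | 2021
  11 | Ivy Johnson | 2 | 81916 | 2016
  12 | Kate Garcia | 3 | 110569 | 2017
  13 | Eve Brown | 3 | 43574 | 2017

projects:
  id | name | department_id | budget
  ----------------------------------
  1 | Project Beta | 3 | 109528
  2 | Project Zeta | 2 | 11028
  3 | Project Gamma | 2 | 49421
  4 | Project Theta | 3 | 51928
SELECT c.name, p.name AS department, c.salary FROM employees c JOIN departments p ON c.department_id = p.id ORDER BY c.salary DESC

Execution result:
name | department | salary
Olivia Smith | Legal | 138747
Sam Miller | Legal | 113406
Jack Brown | HR | 111817
Kate Garcia | HR | 110569
Rose Brown | Legal | 102869
Carol Davis | Legal | 101998
Ivy Jones | HR | 81991
Ivy Johnson | Sales | 81916
David Williams | Sales | 67779
Quinn Johnson | Legal | 64930
Rose Smith | IT | 59498
Bob Brown | IT | 58554
Eve Brown | HR | 43574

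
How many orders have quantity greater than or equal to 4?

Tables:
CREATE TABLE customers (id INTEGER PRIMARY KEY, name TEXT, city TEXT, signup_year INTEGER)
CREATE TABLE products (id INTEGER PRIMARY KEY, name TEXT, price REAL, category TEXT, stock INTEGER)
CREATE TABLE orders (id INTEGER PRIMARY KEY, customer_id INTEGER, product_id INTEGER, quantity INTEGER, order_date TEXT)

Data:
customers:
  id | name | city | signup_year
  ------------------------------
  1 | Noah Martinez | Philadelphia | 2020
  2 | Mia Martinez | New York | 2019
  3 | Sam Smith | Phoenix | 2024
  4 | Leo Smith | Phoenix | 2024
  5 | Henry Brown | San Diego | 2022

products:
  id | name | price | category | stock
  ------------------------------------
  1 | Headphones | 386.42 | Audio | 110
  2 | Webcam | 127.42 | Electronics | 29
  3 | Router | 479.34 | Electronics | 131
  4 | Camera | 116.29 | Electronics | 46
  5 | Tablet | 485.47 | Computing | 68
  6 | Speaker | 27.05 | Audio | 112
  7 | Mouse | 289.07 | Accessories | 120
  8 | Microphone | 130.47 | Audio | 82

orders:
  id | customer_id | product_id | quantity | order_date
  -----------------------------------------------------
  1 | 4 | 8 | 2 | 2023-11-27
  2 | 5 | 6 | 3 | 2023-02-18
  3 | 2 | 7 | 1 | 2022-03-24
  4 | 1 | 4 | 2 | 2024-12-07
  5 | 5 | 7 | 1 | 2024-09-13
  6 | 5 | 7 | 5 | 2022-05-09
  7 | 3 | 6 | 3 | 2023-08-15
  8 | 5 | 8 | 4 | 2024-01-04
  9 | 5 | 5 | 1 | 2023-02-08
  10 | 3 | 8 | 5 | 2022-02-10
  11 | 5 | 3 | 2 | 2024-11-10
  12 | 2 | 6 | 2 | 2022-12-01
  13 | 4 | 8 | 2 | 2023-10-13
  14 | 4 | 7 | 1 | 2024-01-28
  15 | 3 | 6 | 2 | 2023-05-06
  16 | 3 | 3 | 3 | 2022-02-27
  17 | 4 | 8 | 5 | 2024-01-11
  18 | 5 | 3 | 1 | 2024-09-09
SELECT COUNT(*) FROM orders WHERE quantity >= 4

Execution result:
4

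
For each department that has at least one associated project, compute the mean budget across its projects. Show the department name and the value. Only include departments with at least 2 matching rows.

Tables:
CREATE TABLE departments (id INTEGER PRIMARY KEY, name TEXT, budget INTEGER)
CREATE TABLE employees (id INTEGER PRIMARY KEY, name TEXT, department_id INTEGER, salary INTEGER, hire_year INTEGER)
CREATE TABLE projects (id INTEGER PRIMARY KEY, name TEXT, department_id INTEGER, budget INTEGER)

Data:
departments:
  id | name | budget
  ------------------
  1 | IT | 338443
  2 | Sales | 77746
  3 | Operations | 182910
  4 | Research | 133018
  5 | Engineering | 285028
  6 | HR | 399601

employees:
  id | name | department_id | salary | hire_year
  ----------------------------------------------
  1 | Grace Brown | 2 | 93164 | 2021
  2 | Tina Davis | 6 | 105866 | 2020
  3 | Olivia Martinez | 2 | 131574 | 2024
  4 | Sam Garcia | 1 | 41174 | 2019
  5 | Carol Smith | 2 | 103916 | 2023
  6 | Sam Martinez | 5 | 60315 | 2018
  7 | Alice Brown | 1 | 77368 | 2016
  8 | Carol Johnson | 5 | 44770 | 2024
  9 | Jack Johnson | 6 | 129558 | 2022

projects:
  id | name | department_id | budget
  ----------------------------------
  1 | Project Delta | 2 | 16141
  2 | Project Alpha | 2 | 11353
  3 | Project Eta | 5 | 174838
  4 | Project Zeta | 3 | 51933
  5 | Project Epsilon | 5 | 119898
SELECT p.name, AVG(c.budget) AS avg_budget FROM projects c JOIN departments p ON c.department_id = p.id GROUP BY p.id, p.name HAVING COUNT(*) >= 2

Execution result:
name | avg_budget
Sales | 13747.00
Engineering | 147368.00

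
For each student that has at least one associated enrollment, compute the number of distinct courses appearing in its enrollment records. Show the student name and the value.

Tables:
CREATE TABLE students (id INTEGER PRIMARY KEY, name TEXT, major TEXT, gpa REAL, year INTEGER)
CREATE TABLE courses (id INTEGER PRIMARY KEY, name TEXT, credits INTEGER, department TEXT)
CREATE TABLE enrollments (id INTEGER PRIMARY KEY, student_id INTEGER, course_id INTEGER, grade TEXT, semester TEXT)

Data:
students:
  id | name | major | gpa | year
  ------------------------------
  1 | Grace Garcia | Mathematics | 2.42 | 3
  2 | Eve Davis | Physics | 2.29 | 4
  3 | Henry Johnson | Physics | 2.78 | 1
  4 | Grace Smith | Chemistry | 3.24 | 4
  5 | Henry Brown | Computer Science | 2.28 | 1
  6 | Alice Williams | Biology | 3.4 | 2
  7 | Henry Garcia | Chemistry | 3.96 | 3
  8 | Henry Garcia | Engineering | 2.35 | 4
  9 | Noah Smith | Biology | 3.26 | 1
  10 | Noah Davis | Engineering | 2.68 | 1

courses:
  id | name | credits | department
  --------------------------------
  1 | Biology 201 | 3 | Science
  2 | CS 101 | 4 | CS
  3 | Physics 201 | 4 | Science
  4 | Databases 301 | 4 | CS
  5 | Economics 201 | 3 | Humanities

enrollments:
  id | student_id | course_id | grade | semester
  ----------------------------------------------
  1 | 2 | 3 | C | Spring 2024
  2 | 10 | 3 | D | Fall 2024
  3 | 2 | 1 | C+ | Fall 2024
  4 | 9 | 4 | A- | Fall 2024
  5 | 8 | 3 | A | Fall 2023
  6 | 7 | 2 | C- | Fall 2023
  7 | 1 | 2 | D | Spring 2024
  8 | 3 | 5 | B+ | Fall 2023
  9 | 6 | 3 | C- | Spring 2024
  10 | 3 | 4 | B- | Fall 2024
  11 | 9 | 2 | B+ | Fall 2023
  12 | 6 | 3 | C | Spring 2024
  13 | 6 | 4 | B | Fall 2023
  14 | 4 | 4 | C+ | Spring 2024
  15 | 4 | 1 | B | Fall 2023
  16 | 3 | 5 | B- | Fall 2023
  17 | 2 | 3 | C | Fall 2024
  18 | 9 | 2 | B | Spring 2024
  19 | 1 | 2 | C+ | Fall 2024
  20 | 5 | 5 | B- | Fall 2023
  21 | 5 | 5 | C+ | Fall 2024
SELECT p.name, COUNT(DISTINCT c.course_id) AS distinct_course_count FROM enrollments c JOIN students p ON c.student_id = p.id GROUP BY p.id, p.name

Execution result:
name | distinct_course_count
Grace Garcia | 1
Eve Davis | 2
Henry Johnson | 2
Grace Smith | 2
Henry Brown | 1
Alice Williams | 2
Henry Garcia | 1
Henry Garcia | 1
Noah Smith | 2
Noah Davis | 1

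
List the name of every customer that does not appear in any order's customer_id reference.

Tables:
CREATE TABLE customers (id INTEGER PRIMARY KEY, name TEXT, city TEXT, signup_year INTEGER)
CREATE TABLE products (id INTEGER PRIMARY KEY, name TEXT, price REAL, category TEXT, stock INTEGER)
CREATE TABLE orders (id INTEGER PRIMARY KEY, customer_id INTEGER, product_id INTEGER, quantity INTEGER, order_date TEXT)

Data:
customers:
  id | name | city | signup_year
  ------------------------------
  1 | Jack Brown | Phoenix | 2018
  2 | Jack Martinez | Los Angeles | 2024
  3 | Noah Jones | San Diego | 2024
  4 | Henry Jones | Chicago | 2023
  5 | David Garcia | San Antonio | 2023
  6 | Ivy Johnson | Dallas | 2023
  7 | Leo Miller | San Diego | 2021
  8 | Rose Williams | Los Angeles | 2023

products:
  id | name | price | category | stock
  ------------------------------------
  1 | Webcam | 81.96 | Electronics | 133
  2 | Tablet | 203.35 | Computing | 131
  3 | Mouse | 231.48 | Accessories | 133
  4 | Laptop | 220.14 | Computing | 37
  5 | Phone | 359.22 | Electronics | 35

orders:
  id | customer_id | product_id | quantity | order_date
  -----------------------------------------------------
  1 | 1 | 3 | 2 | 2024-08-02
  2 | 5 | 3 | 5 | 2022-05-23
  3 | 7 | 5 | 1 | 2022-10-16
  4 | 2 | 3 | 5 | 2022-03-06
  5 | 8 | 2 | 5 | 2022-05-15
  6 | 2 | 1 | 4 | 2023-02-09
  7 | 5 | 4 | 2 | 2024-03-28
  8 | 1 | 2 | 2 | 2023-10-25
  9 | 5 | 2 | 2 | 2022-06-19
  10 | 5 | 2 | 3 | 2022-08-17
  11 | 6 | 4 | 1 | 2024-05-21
SELECT p.name FROM customers p LEFT JOIN orders c ON c.customer_id = p.id WHERE c.id IS NULL

Execution result:
name
Noah Jones
Henry Jones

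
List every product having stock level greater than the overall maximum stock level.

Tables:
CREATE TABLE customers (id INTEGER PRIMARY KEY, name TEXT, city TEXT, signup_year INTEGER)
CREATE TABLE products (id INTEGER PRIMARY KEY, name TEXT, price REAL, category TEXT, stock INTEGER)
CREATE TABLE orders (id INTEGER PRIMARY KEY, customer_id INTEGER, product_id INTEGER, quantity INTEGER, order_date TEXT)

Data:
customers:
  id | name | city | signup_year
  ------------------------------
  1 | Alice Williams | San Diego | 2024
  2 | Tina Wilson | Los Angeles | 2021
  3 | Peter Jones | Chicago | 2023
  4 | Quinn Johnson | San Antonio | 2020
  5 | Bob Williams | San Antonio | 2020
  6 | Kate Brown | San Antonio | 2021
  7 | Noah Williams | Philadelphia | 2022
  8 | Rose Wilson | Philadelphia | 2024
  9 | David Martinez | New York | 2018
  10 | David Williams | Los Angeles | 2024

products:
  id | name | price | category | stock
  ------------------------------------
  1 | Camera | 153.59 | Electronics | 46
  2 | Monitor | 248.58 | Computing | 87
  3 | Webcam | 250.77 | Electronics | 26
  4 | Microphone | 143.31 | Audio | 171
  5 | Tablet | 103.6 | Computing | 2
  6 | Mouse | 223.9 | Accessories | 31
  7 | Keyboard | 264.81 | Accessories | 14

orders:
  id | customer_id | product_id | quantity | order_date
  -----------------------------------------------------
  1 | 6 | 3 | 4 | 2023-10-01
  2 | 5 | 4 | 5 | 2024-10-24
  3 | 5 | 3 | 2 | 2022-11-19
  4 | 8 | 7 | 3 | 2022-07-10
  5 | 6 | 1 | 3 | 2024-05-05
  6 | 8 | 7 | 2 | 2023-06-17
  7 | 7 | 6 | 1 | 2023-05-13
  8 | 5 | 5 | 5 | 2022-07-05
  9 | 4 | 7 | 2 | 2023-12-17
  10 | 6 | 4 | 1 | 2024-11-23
SELECT name, stock FROM products WHERE stock > (SELECT MAX(stock) FROM products)

Execution result:
(no rows)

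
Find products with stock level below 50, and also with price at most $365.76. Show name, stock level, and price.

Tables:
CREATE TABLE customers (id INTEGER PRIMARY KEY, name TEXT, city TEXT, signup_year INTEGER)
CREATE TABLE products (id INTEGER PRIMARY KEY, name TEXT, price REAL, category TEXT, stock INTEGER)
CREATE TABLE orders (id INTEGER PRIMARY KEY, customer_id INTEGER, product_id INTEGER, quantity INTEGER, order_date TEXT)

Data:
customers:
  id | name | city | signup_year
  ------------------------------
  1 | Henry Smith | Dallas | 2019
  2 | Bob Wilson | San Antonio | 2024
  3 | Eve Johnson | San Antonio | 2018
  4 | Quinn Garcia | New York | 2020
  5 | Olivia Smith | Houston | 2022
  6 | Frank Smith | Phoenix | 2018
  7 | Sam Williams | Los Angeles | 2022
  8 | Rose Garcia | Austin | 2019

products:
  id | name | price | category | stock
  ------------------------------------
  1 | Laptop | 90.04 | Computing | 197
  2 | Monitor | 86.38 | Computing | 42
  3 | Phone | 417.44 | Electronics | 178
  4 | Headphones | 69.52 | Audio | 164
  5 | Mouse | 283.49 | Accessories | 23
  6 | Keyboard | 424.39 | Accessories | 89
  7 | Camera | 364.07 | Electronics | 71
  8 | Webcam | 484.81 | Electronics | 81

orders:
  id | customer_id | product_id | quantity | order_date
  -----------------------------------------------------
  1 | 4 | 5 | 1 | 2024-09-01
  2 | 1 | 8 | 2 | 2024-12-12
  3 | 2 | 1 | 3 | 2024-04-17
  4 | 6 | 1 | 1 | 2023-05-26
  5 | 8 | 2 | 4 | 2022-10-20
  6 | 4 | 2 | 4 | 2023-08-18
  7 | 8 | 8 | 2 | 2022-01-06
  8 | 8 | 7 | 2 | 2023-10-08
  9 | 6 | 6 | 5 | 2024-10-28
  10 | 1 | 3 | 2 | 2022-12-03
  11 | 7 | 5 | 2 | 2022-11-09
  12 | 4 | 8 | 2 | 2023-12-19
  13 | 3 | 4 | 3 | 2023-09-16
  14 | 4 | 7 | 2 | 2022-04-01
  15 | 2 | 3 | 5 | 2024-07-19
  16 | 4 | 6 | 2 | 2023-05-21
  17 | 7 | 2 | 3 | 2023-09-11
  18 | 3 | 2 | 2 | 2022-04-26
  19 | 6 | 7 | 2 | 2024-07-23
SELECT name, stock, price FROM products WHERE stock < 50 AND price <= 365.76

Execution result:
name | stock | price
Monitor | 42 | 86.38
Mouse | 23 | 283.49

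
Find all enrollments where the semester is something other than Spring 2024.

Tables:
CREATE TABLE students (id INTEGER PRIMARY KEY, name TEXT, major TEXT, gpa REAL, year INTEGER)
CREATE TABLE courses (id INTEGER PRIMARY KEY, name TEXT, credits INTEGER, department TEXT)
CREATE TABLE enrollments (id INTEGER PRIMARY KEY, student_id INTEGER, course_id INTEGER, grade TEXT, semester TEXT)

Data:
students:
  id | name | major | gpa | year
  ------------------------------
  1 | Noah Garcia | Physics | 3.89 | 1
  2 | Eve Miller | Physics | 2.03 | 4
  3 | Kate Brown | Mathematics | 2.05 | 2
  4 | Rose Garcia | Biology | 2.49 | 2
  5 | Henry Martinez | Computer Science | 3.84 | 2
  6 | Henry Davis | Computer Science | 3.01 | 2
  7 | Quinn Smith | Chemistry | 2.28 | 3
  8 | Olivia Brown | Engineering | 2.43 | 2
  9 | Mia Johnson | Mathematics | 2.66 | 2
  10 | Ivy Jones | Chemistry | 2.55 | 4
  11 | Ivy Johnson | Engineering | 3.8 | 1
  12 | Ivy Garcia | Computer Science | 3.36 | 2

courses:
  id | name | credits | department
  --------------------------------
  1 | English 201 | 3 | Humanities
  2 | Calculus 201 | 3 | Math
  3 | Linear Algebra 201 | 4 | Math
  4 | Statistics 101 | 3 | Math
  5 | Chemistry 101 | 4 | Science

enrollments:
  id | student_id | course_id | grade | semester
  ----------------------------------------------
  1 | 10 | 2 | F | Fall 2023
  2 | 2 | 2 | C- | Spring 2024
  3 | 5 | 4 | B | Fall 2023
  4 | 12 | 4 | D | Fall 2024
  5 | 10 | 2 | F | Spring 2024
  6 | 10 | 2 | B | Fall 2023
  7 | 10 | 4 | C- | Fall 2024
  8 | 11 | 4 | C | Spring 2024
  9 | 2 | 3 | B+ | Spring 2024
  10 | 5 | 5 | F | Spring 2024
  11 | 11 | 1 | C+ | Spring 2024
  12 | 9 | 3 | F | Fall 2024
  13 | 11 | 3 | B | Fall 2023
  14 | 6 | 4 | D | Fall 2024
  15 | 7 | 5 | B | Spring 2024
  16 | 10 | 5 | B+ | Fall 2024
SELECT id, semester FROM enrollments WHERE semester <> 'Spring 2024'

Execution result:
id | semester
1 | Fall 2023
3 | Fall 2023
4 | Fall 2024
6 | Fall 2023
7 | Fall 2024
12 | Fall 2024
13 | Fall 2023
14 | Fall 2024
16 | Fall 2024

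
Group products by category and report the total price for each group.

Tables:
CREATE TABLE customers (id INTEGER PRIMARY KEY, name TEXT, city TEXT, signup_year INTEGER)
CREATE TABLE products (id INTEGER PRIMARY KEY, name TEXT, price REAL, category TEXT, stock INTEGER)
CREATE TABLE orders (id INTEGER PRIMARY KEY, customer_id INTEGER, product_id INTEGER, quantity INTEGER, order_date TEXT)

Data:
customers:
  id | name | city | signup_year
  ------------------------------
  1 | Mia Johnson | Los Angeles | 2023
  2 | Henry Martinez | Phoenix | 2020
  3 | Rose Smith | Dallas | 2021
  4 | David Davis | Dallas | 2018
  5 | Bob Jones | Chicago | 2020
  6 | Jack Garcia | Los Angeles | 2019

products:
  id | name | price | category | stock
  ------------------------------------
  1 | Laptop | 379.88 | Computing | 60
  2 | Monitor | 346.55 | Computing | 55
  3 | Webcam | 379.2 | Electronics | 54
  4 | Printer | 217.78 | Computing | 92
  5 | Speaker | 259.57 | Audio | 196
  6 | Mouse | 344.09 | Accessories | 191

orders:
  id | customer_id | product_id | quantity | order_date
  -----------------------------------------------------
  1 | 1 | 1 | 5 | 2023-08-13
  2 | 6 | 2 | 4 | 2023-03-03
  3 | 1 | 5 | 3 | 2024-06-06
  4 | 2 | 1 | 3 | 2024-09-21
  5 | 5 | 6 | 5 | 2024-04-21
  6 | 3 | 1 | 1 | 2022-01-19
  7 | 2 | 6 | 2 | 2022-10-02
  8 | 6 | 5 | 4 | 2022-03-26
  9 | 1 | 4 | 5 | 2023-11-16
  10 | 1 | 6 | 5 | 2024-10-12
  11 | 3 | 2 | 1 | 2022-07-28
SELECT category, SUM(price) AS sum_price FROM products GROUP BY category

Execution result:
category | sum_price
Accessories | 344.09
Audio | 259.57
Computing | 944.21
Electronics | 379.20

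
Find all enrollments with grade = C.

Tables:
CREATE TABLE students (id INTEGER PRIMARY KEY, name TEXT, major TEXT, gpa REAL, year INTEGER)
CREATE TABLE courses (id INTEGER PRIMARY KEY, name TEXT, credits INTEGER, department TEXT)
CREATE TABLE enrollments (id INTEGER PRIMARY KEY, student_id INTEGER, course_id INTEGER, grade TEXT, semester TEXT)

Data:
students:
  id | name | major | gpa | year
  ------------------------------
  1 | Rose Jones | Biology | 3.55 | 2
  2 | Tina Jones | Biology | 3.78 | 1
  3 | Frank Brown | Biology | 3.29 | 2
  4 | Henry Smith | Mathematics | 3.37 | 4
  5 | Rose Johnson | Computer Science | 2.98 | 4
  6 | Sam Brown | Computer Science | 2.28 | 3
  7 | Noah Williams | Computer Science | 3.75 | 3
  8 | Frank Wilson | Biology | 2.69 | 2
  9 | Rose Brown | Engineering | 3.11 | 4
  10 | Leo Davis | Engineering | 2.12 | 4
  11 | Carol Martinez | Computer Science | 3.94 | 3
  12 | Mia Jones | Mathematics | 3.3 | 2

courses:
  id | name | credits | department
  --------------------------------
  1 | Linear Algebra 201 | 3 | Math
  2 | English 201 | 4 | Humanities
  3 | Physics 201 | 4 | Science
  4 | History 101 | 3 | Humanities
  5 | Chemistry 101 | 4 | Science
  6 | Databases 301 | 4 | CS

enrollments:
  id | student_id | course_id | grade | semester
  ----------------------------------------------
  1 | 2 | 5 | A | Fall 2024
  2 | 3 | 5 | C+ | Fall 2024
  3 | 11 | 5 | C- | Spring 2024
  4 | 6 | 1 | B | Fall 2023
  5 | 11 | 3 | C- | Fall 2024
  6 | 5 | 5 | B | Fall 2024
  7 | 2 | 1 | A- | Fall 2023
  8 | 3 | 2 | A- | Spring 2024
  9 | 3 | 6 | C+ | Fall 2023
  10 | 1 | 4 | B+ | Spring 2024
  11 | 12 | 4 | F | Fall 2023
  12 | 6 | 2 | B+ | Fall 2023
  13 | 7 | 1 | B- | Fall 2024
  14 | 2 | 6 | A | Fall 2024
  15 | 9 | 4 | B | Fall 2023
SELECT id, grade FROM enrollments WHERE grade = 'C'

Execution result:
(no rows)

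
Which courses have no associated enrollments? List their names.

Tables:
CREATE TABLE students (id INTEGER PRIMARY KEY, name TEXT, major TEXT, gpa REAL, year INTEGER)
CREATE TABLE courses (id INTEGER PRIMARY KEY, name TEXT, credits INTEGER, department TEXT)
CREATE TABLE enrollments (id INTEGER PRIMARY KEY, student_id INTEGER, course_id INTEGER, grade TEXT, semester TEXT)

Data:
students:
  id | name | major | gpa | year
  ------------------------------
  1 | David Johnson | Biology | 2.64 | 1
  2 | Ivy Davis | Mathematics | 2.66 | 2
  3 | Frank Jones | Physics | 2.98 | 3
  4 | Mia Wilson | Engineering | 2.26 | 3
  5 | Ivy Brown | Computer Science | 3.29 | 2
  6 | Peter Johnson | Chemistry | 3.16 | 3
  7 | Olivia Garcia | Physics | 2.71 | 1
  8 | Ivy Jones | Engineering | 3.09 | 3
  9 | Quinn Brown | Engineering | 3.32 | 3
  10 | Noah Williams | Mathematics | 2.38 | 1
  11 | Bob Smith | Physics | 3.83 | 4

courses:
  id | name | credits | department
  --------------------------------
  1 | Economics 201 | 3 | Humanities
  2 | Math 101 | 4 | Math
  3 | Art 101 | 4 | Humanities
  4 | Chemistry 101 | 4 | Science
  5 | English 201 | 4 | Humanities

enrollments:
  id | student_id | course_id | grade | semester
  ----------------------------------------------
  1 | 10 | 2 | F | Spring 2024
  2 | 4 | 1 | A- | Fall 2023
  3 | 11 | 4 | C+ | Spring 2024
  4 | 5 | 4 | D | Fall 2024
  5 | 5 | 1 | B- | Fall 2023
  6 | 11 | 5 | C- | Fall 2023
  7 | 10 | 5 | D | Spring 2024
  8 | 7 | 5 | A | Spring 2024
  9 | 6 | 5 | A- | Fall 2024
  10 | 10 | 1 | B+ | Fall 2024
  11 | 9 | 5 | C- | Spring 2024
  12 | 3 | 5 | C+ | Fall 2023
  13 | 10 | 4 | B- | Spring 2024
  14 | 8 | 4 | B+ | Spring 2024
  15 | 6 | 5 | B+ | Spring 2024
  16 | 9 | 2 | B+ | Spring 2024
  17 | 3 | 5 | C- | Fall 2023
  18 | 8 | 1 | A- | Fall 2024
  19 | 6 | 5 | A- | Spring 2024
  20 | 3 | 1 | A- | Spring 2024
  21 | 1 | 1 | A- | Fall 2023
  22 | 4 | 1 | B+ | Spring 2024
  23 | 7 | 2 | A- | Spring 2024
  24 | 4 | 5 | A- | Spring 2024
SELECT p.name FROM courses p LEFT JOIN enrollments c ON c.course_id = p.id WHERE c.id IS NULL

Execution result:
Art 101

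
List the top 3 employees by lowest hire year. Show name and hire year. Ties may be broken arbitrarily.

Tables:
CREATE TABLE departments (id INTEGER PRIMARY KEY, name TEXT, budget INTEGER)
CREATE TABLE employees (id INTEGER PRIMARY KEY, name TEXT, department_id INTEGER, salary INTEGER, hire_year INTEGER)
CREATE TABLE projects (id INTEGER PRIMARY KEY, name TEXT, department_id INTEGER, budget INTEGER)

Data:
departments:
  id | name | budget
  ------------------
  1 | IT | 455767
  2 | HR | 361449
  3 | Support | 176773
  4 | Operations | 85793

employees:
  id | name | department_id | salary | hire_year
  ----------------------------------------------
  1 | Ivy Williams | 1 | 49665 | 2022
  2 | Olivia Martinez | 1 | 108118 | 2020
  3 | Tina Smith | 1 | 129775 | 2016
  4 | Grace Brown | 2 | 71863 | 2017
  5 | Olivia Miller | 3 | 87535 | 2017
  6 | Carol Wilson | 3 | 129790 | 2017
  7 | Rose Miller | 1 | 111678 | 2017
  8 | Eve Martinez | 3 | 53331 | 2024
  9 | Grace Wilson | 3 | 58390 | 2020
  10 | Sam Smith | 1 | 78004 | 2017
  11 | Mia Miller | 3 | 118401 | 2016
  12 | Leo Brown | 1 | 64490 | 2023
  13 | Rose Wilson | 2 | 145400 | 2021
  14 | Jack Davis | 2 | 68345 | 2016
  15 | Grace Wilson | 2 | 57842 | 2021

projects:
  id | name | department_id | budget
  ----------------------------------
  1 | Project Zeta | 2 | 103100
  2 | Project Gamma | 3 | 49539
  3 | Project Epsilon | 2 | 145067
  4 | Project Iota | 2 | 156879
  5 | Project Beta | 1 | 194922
SELECT name, hire_year FROM employees ORDER BY hire_year ASC LIMIT 3

Execution result:
name | hire_year
Tina Smith | 2016
Mia Miller | 2016
Jack Davis | 2016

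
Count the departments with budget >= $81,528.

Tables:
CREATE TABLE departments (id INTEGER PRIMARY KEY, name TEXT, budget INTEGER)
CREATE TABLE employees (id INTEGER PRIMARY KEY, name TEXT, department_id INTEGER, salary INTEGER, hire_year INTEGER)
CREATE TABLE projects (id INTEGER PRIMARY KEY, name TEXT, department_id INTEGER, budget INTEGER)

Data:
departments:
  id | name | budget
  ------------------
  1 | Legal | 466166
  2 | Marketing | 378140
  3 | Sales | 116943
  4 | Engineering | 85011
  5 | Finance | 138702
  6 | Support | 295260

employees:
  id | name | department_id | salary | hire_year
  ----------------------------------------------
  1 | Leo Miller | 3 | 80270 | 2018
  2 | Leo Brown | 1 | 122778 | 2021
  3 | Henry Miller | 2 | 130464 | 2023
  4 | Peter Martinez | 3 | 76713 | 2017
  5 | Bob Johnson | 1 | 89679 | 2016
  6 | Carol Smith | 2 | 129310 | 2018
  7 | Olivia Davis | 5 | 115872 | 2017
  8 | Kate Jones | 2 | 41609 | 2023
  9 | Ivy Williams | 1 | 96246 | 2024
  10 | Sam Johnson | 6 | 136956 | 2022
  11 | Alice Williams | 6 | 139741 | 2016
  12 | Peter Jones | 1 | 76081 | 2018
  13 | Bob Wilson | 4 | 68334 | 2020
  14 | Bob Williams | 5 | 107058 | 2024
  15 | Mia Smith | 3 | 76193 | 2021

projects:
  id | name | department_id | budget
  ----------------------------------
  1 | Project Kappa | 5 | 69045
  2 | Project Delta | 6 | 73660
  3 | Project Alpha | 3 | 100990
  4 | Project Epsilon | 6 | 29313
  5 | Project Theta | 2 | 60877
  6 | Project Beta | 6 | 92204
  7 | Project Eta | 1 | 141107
SELECT COUNT(*) FROM departments WHERE budget >= 81528

Execution result:
6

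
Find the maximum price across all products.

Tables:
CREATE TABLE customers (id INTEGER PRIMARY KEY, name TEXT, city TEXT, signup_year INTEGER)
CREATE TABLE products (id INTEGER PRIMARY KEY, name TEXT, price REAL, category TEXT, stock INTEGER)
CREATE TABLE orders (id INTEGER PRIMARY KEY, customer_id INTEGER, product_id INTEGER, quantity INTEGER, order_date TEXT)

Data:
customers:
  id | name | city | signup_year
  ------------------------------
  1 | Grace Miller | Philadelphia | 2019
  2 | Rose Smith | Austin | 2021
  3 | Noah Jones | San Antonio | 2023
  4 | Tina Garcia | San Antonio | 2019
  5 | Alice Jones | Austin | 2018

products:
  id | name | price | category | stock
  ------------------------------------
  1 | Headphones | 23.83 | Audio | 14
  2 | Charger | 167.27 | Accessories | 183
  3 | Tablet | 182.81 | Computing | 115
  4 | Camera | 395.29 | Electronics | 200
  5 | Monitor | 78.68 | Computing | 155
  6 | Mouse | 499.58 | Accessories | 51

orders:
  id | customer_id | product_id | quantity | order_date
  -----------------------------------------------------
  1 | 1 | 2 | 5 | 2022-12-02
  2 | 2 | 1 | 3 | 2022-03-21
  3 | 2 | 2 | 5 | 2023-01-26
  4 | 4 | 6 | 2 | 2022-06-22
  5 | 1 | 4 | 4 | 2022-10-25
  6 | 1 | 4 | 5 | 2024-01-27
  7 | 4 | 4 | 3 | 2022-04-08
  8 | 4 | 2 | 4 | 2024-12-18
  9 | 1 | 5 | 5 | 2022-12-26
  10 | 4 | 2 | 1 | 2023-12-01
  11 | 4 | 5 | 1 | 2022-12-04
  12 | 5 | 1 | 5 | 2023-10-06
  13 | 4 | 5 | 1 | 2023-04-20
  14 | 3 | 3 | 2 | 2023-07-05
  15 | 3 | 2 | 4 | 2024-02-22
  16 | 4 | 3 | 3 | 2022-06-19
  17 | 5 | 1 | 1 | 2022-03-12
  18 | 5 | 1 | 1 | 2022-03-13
SELECT MAX(price) FROM products

Execution result:
499.58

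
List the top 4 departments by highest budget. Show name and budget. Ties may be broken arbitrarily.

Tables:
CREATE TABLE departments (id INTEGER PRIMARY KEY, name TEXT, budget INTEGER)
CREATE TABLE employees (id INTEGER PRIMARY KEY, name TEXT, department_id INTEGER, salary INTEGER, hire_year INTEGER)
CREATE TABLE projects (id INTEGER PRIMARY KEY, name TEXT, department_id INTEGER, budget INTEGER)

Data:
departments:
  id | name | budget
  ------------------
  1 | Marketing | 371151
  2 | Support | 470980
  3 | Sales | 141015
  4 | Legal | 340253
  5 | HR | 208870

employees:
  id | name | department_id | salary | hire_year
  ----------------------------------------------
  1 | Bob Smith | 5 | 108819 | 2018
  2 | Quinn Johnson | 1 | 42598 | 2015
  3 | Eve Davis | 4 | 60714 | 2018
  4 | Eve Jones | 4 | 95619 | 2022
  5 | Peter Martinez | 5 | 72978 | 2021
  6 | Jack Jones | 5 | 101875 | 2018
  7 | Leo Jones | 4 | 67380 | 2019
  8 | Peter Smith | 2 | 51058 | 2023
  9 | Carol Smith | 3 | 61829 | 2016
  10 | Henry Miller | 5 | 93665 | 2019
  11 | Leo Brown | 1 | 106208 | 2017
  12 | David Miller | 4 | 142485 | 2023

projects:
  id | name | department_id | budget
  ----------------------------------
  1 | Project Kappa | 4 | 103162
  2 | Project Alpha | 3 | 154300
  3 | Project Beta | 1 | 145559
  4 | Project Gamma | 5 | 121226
SELECT name, budget FROM departments ORDER BY budget DESC LIMIT 4

Execution result:
name | budget
Support | 470980
Marketing | 371151
Legal | 340253
HR | 208870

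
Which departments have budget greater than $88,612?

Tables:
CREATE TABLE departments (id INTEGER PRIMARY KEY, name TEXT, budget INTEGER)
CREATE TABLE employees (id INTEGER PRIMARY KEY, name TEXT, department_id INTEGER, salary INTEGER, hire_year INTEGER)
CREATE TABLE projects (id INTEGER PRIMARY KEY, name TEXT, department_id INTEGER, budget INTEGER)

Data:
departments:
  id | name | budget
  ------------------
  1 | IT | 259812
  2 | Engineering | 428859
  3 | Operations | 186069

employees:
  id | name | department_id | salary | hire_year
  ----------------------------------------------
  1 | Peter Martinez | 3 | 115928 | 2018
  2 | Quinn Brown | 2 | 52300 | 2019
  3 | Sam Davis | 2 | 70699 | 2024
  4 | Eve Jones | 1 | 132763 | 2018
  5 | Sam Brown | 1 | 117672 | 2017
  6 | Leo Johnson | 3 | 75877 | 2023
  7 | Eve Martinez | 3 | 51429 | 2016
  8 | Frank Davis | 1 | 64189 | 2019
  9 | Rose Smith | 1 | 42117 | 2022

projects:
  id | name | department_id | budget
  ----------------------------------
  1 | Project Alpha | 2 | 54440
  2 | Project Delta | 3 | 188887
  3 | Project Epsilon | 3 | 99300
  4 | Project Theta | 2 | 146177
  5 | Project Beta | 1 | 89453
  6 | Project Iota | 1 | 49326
SELECT name, budget FROM departments WHERE budget > 88612

Execution result:
name | budget
IT | 259812
Engineering | 428859
Operations | 186069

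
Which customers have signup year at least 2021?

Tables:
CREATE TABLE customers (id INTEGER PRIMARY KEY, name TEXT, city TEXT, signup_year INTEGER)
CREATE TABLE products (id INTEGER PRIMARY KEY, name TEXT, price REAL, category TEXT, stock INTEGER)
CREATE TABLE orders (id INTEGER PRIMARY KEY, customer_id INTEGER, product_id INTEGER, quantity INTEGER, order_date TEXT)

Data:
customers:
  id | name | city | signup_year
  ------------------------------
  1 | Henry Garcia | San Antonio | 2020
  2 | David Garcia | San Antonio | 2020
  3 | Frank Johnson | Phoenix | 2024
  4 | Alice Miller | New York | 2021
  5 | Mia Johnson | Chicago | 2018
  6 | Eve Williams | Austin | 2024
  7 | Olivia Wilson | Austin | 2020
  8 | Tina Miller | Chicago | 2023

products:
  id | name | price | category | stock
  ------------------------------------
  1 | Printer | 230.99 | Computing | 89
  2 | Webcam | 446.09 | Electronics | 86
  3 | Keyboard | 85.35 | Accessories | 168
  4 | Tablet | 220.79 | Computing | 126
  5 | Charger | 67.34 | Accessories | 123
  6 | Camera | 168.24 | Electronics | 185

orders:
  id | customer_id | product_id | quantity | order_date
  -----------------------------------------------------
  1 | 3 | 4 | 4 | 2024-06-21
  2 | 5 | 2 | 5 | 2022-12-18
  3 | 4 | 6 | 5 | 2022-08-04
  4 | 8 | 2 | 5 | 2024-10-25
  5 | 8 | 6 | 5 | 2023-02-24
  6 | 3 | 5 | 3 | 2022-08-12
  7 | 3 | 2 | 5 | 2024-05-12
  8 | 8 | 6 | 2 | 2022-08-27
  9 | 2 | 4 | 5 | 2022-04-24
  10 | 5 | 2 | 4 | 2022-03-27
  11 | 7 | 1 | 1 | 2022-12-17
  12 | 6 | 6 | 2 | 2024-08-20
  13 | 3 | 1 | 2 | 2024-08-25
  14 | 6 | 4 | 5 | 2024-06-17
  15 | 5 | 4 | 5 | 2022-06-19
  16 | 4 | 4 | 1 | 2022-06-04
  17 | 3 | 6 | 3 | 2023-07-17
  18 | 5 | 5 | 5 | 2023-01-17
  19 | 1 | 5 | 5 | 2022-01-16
SELECT name, signup_year FROM customers WHERE signup_year >= 2021

Execution result:
name | signup_year
Frank Johnson | 2024
Alice Miller | 2021
Eve Williams | 2024
Tina Miller | 2023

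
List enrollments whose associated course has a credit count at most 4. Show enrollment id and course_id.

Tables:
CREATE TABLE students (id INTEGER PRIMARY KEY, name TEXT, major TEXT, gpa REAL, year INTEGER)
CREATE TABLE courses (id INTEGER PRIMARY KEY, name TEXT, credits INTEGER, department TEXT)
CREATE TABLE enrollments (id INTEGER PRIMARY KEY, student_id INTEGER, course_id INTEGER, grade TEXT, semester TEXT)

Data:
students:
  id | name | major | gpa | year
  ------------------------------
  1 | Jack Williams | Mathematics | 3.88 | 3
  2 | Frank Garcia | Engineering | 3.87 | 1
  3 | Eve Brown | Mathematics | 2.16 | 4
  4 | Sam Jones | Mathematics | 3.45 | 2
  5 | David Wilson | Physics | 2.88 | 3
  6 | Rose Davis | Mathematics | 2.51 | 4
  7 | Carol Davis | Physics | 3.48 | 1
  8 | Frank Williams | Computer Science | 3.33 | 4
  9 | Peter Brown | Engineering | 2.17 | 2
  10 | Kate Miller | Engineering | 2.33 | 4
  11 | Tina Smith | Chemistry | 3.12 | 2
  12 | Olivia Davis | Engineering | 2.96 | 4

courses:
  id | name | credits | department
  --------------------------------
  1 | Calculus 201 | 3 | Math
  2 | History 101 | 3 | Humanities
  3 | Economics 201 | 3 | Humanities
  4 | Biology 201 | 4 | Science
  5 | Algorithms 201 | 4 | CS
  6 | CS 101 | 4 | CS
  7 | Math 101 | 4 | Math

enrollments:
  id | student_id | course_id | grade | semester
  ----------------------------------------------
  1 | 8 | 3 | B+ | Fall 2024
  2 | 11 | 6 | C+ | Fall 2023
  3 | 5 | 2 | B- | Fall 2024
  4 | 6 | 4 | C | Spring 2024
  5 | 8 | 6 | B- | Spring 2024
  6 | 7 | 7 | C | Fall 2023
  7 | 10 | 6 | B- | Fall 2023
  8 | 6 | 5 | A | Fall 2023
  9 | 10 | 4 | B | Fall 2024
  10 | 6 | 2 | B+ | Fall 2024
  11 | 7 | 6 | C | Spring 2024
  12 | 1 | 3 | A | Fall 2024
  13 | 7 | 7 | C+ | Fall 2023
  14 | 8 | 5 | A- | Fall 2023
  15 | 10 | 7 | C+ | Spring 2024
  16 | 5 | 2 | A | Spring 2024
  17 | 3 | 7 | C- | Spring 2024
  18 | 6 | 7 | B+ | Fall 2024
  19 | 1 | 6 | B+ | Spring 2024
SELECT id, course_id FROM enrollments WHERE course_id IN (SELECT id FROM courses WHERE credits <= 4)

Execution result:
id | course_id
1 | 3
2 | 6
3 | 2
4 | 4
5 | 6
6 | 7
7 | 6
8 | 5
9 | 4
10 | 2
11 | 6
12 | 3
13 | 7
14 | 5
15 | 7
16 | 2
17 | 7
18 | 7
19 | 6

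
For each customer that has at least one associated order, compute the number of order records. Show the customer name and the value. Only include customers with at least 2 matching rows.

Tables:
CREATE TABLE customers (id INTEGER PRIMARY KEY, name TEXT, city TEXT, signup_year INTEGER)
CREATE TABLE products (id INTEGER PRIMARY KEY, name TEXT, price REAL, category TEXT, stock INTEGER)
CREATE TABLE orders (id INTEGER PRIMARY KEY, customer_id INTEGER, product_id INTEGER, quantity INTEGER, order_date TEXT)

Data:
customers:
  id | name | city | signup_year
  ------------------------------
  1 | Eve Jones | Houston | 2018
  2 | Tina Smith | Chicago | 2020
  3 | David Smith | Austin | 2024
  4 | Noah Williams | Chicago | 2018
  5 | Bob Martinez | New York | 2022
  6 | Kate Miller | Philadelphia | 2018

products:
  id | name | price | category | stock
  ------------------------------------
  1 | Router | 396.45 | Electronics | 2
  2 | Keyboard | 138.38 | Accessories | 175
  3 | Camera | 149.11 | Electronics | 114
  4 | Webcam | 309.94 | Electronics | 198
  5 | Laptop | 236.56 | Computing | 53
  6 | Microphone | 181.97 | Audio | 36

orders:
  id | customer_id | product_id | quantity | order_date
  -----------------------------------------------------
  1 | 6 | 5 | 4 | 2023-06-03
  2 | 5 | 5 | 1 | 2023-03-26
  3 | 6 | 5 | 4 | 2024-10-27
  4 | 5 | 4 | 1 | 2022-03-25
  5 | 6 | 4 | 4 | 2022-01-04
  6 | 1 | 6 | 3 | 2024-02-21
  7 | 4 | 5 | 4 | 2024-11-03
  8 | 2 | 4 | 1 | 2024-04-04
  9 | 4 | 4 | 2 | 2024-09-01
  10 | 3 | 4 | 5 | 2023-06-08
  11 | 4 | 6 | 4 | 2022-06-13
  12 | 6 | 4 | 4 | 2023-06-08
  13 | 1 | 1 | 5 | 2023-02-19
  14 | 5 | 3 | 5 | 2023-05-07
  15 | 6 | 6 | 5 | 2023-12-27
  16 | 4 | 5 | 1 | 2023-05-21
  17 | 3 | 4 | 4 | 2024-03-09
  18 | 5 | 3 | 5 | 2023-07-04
SELECT p.name, COUNT(*) AS n FROM orders c JOIN customers p ON c.customer_id = p.id GROUP BY p.id, p.name HAVING COUNT(*) >= 2

Execution result:
name | n
Eve Jones | 2
David Smith | 2
Noah Williams | 4
Bob Martinez | 4
Kate Miller | 5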